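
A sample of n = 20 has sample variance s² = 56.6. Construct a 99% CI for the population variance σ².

df = 19. χ²_{0.005} = 38.582, χ²_{0.995} = 6.844. CI for σ² = ((n-1)s²/χ²_{α/2}, (n-1)s²/χ²_{1-α/2}) = (19·56.6/38.582, 19·56.6/6.844) = (27.87, 157.13)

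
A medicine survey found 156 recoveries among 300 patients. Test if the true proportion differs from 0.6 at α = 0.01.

p̂ = 0.52, p₀ = 0.6. z = (p̂ - p₀)/√(p₀(1-p₀)/n) = -2.828. Critical: ±2.576. Reject H₀.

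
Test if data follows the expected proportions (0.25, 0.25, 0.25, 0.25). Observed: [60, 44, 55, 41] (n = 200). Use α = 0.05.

Expected: [50.0, 50.0, 50.0, 50.0]. χ² = 4.84. df = 3, critical = 7.815. Fail to reject H₀.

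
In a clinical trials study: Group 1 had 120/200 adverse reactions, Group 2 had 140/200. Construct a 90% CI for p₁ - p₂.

p̂₁ = 0.6, p̂₂ = 0.7. Difference = -0.1. CI = (-0.178, -0.022)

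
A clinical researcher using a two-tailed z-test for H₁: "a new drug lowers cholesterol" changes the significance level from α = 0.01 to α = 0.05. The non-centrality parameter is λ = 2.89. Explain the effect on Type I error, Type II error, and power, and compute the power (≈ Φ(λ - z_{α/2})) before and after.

Increasing α from 0.01 to 0.05:
• Type I error rate increases (α is the Type I rate by definition).
• Critical value moves from z_{α/2} = 2.576 to 1.96, so power = Φ(λ - z_{α/2}) goes from Φ(2.89 - 2.576) = 0.623 to Φ(2.89 - 1.96) = 0.824.
• Type II error rate β = 1 - power therefore decreases (0.377 → 0.176).
Appropriate when false negatives are costly — here, shelving an effective drug — patients miss out on a treatment that would have helped.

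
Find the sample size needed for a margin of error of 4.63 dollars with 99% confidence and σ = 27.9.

n = (z*σ/E)² = (2.576×27.9/4.63)² = 241.0 → n = 241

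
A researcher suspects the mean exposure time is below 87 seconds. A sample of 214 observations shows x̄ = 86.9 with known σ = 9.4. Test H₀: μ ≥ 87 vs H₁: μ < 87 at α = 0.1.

z = -0.156. Critical value: -1.28. Fail to reject H₀.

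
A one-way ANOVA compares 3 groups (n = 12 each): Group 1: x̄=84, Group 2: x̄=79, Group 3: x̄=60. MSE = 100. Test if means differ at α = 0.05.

Grand mean = 74.33. SS_between = 3848.0, MS_between = 1924.0. F = 19.24, F_crit ≈ 3.285. Reject H₀.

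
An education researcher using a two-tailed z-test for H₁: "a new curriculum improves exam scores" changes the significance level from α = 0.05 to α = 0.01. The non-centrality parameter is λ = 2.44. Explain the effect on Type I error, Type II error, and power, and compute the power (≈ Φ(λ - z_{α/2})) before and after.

Decreasing α from 0.05 to 0.01:
• Type I error rate decreases (α is the Type I rate by definition).
• Critical value moves from z_{α/2} = 1.96 to 2.576, so power = Φ(λ - z_{α/2}) goes from Φ(2.44 - 1.96) = 0.684 to Φ(2.44 - 2.576) = 0.446.
• Type II error rate β = 1 - power therefore increases (0.316 → 0.554).
Appropriate when false positives are costly — here, adopting a curriculum that gives no real benefit — disruption for nothing.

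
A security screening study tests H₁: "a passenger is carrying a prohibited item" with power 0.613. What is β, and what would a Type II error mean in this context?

β = 1 - power = 1 - 0.613 = 0.387. A Type II error is failing to reject H₀ when H₀ is false (false negative) — here, failing to conclude that a passenger is carrying a prohibited item when in fact it is true. Consequence: letting a prohibited item through — security breach.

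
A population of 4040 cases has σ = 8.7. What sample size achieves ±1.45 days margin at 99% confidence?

Without FPC: n₀ = (2.576×8.7/1.45)² = 238.888. With FPC: n = n₀N/(n₀+N-1) = 225.6 → n = 226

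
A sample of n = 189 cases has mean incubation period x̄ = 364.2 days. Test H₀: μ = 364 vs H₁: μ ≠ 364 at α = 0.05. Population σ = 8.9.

z = (x̄ - μ₀)/(σ/√n) = (364.2 - 364)/(8.9/√189) = 0.309. Critical value: ±1.96. Since |0.309| ≤ 1.96, Fail to reject H₀.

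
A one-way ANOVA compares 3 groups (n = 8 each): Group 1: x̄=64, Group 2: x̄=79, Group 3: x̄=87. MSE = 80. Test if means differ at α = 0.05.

Grand mean = 76.67. SS_between = 2181.33, MS_between = 1090.67. F = 13.633, F_crit ≈ 3.467. Reject H₀.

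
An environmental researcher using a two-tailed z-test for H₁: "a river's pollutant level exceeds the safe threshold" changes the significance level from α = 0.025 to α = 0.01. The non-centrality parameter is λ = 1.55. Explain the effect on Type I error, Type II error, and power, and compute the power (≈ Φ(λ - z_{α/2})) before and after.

Decreasing α from 0.025 to 0.01:
• Type I error rate decreases (α is the Type I rate by definition).
• Critical value moves from z_{α/2} = 2.241 to 2.576, so power = Φ(λ - z_{α/2}) goes from Φ(1.55 - 2.241) = 0.245 to Φ(1.55 - 2.576) = 0.152.
• Type II error rate β = 1 - power therefore increases (0.755 → 0.848).
Appropriate when false positives are costly — here, shutting down a compliant factory unnecessarily.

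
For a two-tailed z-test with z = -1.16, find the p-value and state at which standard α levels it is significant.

p = 2·P(Z > |-1.16|) = 2·(1 - Φ(1.16)) ≈ 0.246. Not significant at any standard level.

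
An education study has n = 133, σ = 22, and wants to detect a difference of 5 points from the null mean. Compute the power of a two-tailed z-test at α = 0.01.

SE = σ/√n = 22/√133 = 1.908. Non-centrality λ = d/SE = 5/1.908 = 2.621. Power ≈ Φ(λ - z_{α/2}) = Φ(2.621 - 2.576) = Φ(0.045) = 0.518.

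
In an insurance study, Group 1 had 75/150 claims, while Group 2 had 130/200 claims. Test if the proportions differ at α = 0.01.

p̂₁ = 0.5, p̂₂ = 0.65, pooled p̂ = 0.586. z = -2.819. Critical: ±2.576. Reject H₀.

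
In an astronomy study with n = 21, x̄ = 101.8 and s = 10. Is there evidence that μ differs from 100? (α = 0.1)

t = (x̄ - μ₀)/(s/√n) = (101.8 - 100)/(10/√21) = 0.825. df = 20, critical t = ±1.725. Fail to reject H₀.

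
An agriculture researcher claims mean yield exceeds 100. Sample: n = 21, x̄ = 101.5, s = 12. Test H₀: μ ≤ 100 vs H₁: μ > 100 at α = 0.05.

t = (101.5 - 100)/(12/√21) = 0.573, df = 20. Critical t = 1.725. Fail to reject H₀.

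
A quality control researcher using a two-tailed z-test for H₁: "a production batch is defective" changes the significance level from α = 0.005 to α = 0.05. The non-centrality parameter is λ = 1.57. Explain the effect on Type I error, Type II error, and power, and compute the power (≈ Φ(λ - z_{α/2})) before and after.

Increasing α from 0.005 to 0.05:
• Type I error rate increases (α is the Type I rate by definition).
• Critical value moves from z_{α/2} = 2.807 to 1.96, so power = Φ(λ - z_{α/2}) goes from Φ(1.57 - 2.807) = 0.108 to Φ(1.57 - 1.96) = 0.348.
• Type II error rate β = 1 - power therefore decreases (0.892 → 0.652).
Appropriate when false negatives are costly — here, shipping a defective batch — faulty products reach customers.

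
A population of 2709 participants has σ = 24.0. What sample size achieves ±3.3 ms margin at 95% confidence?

Without FPC: n₀ = (1.96×24.0/3.3)² = 203.192. With FPC: n = n₀N/(n₀+N-1) = 189.1 → n = 190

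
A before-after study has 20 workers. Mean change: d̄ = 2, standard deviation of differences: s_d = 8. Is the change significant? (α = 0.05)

t = d̄/(s_d/√n) = 2/(8/√20) = 1.118. df = 19, critical t = ±2.093. Fail to reject H₀.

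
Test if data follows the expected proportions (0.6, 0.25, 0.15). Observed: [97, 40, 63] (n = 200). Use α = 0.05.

Expected: [120.0, 50.0, 30.0]. χ² = 42.708. df = 2, critical = 5.991. Reject H₀.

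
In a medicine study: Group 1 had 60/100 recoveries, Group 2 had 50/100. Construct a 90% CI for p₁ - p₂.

p̂₁ = 0.6, p̂₂ = 0.5. Difference = 0.1. CI = (-0.015, 0.215)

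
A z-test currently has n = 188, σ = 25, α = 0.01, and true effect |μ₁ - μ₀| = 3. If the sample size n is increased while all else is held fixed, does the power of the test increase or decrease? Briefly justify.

Power increases: a larger n shrinks the standard error σ/√n, moving the sampling distribution under H₁ further from the critical value.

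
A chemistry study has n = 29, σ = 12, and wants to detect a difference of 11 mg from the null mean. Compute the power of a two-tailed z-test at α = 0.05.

SE = σ/√n = 12/√29 = 2.228. Non-centrality λ = d/SE = 11/2.228 = 4.936. Power ≈ Φ(λ - z_{α/2}) = Φ(4.936 - 1.96) = Φ(2.976) = 0.999.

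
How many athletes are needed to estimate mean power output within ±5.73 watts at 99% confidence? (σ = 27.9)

n = (z*σ/E)² = (2.576×27.9/5.73)² = 157.3 → n = 158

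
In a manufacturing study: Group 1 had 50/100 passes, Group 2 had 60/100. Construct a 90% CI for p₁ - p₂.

p̂₁ = 0.5, p̂₂ = 0.6. Difference = -0.1. CI = (-0.215, 0.015)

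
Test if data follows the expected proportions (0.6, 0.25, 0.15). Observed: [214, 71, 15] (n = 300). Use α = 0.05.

Expected: [180.0, 75.0, 45.0]. χ² = 26.636. df = 2, critical = 5.991. Reject H₀.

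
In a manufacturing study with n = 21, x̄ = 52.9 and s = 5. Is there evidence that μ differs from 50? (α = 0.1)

t = (x̄ - μ₀)/(s/√n) = (52.9 - 50)/(5/√21) = 2.658. df = 20, critical t = ±1.725. Reject H₀.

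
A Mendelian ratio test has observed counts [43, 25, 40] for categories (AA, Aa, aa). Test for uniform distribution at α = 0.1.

Expected = 36 each. χ² = Σ(O-E)²/E = 5.167. df = 2, critical value = 4.605. Reject H₀.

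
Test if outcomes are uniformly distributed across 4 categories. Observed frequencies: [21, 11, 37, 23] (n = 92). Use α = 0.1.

Expected = 23 each. χ² = Σ(O-E)²/E = 14.957. df = 3, critical value = 6.251. Reject H₀.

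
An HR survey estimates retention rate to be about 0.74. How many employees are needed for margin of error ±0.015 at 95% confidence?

n = z²p(1-p)/E² = 1.96²×0.74×0.26/0.015² = 3285.0 → n = 3285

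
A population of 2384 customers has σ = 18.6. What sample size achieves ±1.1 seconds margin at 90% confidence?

Without FPC: n₀ = (1.645×18.6/1.1)² = 773.7. With FPC: n = n₀N/(n₀+N-1) = 584.3 → n = 585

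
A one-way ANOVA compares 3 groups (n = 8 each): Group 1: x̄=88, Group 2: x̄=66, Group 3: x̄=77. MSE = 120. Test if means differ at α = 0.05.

Grand mean = 77.0. SS_between = 1936.0, MS_between = 968.0. F = 8.067, F_crit ≈ 3.467. Reject H₀.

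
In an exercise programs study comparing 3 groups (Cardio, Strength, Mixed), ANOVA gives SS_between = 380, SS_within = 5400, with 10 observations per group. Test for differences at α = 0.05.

df_between = 2, df_within = 27. F = MS_between/MS_within = 190.0/200.0 = 0.95. F_crit ≈ 3.354. Fail to reject H₀.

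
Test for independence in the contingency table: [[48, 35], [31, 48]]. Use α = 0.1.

χ² = 5.599. df = 1, critical = 2.706. Reject H₀. Variables are dependent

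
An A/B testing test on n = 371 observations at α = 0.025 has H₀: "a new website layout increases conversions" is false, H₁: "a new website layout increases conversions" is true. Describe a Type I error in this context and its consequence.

Type I error: rejecting H₀ when it is true — concluding that a new website layout increases conversions when in fact it is not. Consequence: rolling out a layout that doesn't actually help — wasted engineering effort.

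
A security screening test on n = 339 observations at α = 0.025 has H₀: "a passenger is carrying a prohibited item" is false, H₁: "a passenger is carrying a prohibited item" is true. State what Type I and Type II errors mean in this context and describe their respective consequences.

Type I (false positive): concluding that a passenger is carrying a prohibited item when it is not — detaining an innocent passenger — delay and inconvenience. Type II (false negative): failing to conclude that a passenger is carrying a prohibited item when it is — letting a prohibited item through — security breach. Which is costlier depends on domain priorities and is a judgement call rather than a statistical fact.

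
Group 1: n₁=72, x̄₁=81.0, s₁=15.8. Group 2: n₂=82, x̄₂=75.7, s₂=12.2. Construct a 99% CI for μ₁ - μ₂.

Difference = 5.3. SE = √(15.8²/72 + 12.2²/82) = 2.298. CI = (-0.62, 11.22)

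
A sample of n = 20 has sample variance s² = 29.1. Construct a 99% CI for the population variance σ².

df = 19. χ²_{0.005} = 38.582, χ²_{0.995} = 6.844. CI for σ² = ((n-1)s²/χ²_{α/2}, (n-1)s²/χ²_{1-α/2}) = (19·29.1/38.582, 19·29.1/6.844) = (14.33, 80.79)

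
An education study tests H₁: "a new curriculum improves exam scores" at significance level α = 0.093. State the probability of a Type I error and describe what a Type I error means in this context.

P(Type I error) = α = 0.093. A Type I error is rejecting H₀ when H₀ is actually true (false positive) — here, concluding that a new curriculum improves exam scores when in fact this is not the case. Consequence: adopting a curriculum that gives no real benefit — disruption for nothing.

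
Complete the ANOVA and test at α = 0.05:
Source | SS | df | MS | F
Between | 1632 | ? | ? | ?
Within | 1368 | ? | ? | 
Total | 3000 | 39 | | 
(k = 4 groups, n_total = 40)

df_between = 3, df_within = 36. MS_between = 544.0, MS_within = 38.0. F = 14.316, F_crit ≈ 2.866. Reject H₀.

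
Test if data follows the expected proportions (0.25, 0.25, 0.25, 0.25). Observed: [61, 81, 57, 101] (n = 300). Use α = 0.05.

Expected: [75.0, 75.0, 75.0, 75.0]. χ² = 16.427. df = 3, critical = 7.815. Reject H₀.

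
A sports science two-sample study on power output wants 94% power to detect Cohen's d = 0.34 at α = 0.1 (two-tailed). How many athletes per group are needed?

z_{α/2} = 1.645, z_β = Φ⁻¹(0.94) = 1.555. For small effect (d = 0.34): n per group = 2(z_{α/2} + z_β)²/d² = 2(1.645 + 1.555)²/0.34² = 177.2 → 178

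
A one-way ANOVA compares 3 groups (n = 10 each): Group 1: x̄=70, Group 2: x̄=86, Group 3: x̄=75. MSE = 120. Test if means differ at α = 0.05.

Grand mean = 77.0. SS_between = 1340.0, MS_between = 670.0. F = 5.583, F_crit ≈ 3.354. Reject H₀.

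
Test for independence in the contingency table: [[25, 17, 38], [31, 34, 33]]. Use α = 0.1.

χ² = 4.891. df = 2, critical = 4.605. Reject H₀. Variables are dependent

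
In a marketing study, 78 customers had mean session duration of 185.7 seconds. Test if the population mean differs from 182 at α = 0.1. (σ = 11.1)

z = (x̄ - μ₀)/(σ/√n) = (185.7 - 182)/(11.1/√78) = 2.944. Critical value: ±1.645. Since |2.944| > 1.645, Reject H₀.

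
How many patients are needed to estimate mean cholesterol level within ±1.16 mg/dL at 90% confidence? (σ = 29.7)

n = (z*σ/E)² = (1.645×29.7/1.16)² = 1773.9 → n = 1774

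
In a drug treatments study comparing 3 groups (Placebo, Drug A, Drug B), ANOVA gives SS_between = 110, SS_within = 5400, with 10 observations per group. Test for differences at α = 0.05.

df_between = 2, df_within = 27. F = MS_between/MS_within = 55.0/200.0 = 0.275. F_crit ≈ 3.354. Fail to reject H₀.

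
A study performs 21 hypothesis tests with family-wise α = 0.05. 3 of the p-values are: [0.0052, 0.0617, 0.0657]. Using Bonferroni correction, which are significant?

Bonferroni α = 0.05/21 = 0.00238. None of the given p-values are significant.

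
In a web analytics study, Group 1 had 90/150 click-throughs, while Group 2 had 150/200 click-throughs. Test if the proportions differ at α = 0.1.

p̂₁ = 0.6, p̂₂ = 0.75, pooled p̂ = 0.686. z = -2.991. Critical: ±1.645. Reject H₀.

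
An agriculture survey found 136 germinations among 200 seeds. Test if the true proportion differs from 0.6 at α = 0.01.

p̂ = 0.68, p₀ = 0.6. z = (p̂ - p₀)/√(p₀(1-p₀)/n) = 2.309. Critical: ±2.576. Fail to reject H₀.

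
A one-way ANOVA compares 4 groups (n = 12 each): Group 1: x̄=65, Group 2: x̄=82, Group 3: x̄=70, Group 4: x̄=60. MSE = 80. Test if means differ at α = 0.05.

Grand mean = 69.25. SS_between = 3201.0, MS_between = 1067.0. F = 13.338, F_crit ≈ 2.816. Reject H₀.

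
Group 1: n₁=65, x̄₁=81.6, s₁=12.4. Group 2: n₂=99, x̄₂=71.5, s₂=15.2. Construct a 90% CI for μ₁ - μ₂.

Difference = 10.1. SE = √(12.4²/65 + 15.2²/99) = 2.168. CI = (6.53, 13.67)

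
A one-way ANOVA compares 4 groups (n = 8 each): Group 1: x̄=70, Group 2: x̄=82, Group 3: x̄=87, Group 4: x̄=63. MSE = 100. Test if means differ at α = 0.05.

Grand mean = 75.5. SS_between = 2888.0, MS_between = 962.67. F = 9.627, F_crit ≈ 2.947. Reject H₀.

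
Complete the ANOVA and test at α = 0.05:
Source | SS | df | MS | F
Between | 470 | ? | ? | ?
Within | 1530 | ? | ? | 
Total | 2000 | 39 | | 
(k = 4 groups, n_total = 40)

df_between = 3, df_within = 36. MS_between = 156.67, MS_within = 42.5. F = 3.686, F_crit ≈ 2.866. Reject H₀.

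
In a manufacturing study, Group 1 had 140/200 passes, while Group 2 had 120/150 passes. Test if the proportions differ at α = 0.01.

p̂₁ = 0.7, p̂₂ = 0.8, pooled p̂ = 0.743. z = -2.118. Critical: ±2.576. Fail to reject H₀.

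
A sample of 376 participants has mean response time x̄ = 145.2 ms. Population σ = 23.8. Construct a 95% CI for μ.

CI = x̄ ± z*(σ/√n) = 145.2 ± 1.96(23.8/√376) = 145.2 ± 2.41 = (142.79, 147.61)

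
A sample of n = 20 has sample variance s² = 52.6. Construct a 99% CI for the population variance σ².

df = 19. χ²_{0.005} = 38.582, χ²_{0.995} = 6.844. CI for σ² = ((n-1)s²/χ²_{α/2}, (n-1)s²/χ²_{1-α/2}) = (19·52.6/38.582, 19·52.6/6.844) = (25.9, 146.03)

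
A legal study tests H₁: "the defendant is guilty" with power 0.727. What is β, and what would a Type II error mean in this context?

β = 1 - power = 1 - 0.727 = 0.273. A Type II error is failing to reject H₀ when H₀ is false (false negative) — here, failing to conclude that the defendant is guilty when in fact it is true. Consequence: acquitting a guilty person.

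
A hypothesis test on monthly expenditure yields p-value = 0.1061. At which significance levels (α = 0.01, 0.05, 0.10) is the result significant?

p = 0.1061. Not significant at any of the given levels.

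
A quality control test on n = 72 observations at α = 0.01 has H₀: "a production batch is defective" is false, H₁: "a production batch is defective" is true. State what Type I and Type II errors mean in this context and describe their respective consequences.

Type I (false positive): concluding that a production batch is defective when it is not — scrapping a good batch — wasted material and cost for no reason. Type II (false negative): failing to conclude that a production batch is defective when it is — shipping a defective batch — faulty products reach customers. Which is costlier depends on domain priorities and is a judgement call rather than a statistical fact.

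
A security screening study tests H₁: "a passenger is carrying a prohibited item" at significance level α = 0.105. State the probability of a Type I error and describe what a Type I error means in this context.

P(Type I error) = α = 0.105. A Type I error is rejecting H₀ when H₀ is actually true (false positive) — here, concluding that a passenger is carrying a prohibited item when in fact this is not the case. Consequence: detaining an innocent passenger — delay and inconvenience.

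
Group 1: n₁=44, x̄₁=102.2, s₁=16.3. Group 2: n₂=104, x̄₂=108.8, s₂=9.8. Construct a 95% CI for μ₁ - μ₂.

Difference = -6.6. SE = √(16.3²/44 + 9.8²/104) = 2.639. CI = (-11.77, -1.43)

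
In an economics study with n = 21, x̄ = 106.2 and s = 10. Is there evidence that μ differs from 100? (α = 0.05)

t = (x̄ - μ₀)/(s/√n) = (106.2 - 100)/(10/√21) = 2.841. df = 20, critical t = ±2.086. Reject H₀.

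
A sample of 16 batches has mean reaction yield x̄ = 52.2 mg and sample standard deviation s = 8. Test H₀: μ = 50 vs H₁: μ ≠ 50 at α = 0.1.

t = (x̄ - μ₀)/(s/√n) = (52.2 - 50)/(8/√16) = 1.1. df = 15, critical t = ±1.753. Fail to reject H₀.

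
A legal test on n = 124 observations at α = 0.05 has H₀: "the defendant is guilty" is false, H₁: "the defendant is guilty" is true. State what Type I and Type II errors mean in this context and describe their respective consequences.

Type I (false positive): concluding that the defendant is guilty when it is not — convicting an innocent person. Type II (false negative): failing to conclude that the defendant is guilty when it is — acquitting a guilty person. Which is costlier depends on domain priorities and is a judgement call rather than a statistical fact.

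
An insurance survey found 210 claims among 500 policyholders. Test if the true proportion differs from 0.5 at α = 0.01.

p̂ = 0.42, p₀ = 0.5. z = (p̂ - p₀)/√(p₀(1-p₀)/n) = -3.578. Critical: ±2.576. Reject H₀.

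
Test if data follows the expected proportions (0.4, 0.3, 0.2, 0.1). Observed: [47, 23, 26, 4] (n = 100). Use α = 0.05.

Expected: [40.0, 30.0, 20.0, 10.0]. χ² = 8.258. df = 3, critical = 7.815. Reject H₀.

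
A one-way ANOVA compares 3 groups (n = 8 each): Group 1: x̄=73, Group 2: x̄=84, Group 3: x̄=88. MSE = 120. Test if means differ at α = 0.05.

Grand mean = 81.67. SS_between = 965.33, MS_between = 482.67. F = 4.022, F_crit ≈ 3.467. Reject H₀.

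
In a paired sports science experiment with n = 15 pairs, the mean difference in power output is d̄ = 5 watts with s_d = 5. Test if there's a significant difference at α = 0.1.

t = d̄/(s_d/√n) = 5/(5/√15) = 3.873. df = 14, critical t = ±1.761. Reject H₀.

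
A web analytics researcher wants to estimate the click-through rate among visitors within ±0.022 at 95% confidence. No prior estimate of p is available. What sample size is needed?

Conservative approach: use p = 0.5 (maximizes p(1-p) = 0.25). n = z²(0.25)/E² = 1.96²×0.25/0.022² = 1984.3 → n = 1985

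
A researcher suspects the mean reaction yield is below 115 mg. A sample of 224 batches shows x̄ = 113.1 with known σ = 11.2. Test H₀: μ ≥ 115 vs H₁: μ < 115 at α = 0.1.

z = -2.539. Critical value: -1.28. Reject H₀.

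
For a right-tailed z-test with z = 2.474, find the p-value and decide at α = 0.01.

p = P(Z > 2.474) = 1 - Φ(2.474) ≈ 0.0067. Since p < 0.01, reject H₀ (significant) at α = 0.01.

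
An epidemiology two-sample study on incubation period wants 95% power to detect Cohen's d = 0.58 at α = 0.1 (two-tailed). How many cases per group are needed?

z_{α/2} = 1.645, z_β = Φ⁻¹(0.95) = 1.645. For medium effect (d = 0.58): n per group = 2(z_{α/2} + z_β)²/d² = 2(1.645 + 1.645)²/0.58² = 64.4 → 65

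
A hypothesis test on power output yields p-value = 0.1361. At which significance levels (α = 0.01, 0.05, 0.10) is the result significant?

p = 0.1361. Not significant at any of the given levels.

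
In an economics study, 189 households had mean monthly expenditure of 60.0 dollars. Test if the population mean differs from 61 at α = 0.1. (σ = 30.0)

z = (x̄ - μ₀)/(σ/√n) = (60.0 - 61)/(30.0/√189) = -0.458. Critical value: ±1.645. Since |-0.458| ≤ 1.645, Fail to reject H₀.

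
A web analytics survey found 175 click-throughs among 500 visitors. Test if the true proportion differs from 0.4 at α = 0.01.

p̂ = 0.35, p₀ = 0.4. z = (p̂ - p₀)/√(p₀(1-p₀)/n) = -2.282. Critical: ±2.576. Fail to reject H₀.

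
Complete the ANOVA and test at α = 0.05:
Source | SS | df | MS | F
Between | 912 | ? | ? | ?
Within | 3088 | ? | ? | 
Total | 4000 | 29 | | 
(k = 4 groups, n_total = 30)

df_between = 3, df_within = 26. MS_between = 304.0, MS_within = 118.77. F = 2.56, F_crit ≈ 2.975. Fail to reject H₀.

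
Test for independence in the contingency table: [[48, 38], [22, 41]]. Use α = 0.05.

χ² = 6.373. df = 1, critical = 3.841. Reject H₀. Variables are dependent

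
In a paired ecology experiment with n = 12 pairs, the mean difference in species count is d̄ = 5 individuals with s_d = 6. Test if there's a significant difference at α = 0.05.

t = d̄/(s_d/√n) = 5/(6/√12) = 2.887. df = 11, critical t = ±2.201. Reject H₀.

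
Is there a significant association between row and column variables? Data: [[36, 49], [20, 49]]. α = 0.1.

χ² = 2.941. df = 1, critical = 2.706. Reject H₀. Variables are dependent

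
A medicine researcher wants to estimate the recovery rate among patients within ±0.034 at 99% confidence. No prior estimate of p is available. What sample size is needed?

Conservative approach: use p = 0.5 (maximizes p(1-p) = 0.25). n = z²(0.25)/E² = 2.576²×0.25/0.034² = 1435.1 → n = 1436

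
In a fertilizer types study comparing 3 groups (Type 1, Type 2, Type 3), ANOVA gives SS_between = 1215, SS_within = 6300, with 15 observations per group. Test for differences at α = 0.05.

df_between = 2, df_within = 42. F = MS_between/MS_within = 607.5/150.0 = 4.05. F_crit ≈ 3.22. Reject H₀. At least one mean differs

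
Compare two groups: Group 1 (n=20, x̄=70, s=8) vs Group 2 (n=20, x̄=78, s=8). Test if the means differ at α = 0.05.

Pooled sp = 8.0. t = -3.162, df = 38. Critical t = ±2.024. Reject H₀.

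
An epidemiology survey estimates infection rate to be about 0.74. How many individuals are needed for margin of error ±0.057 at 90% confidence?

n = z²p(1-p)/E² = 1.645²×0.74×0.26/0.057² = 160.2 → n = 161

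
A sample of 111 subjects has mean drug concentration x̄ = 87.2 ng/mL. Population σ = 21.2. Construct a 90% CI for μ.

CI = x̄ ± z*(σ/√n) = 87.2 ± 1.645(21.2/√111) = 87.2 ± 3.31 = (83.89, 90.51)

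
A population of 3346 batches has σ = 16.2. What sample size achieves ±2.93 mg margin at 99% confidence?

Without FPC: n₀ = (2.576×16.2/2.93)² = 202.855. With FPC: n = n₀N/(n₀+N-1) = 191.3 → n = 192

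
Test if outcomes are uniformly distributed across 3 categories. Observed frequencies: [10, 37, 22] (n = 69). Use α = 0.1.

Expected = 23 each. χ² = Σ(O-E)²/E = 15.913. df = 2, critical value = 4.605. Reject H₀.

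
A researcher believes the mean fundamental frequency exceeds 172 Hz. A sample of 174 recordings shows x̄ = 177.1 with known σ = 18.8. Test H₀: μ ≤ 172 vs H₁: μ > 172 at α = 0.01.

z = 3.578. Critical value: 2.33. Reject H₀.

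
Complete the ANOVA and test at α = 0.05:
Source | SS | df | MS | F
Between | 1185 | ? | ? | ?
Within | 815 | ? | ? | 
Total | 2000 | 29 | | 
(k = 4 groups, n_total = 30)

df_between = 3, df_within = 26. MS_between = 395.0, MS_within = 31.35. F = 12.601, F_crit ≈ 2.975. Reject H₀.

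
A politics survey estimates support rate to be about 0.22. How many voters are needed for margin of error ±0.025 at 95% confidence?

n = z²p(1-p)/E² = 1.96²×0.22×0.78/0.025² = 1054.7 → n = 1055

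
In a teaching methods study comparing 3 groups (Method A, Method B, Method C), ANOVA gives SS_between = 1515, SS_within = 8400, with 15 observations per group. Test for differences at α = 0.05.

df_between = 2, df_within = 42. F = MS_between/MS_within = 757.5/200.0 = 3.788. F_crit ≈ 3.22. Reject H₀. At least one mean differs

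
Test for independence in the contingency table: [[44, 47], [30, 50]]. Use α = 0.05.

χ² = 2.042. df = 1, critical = 3.841. Fail to reject H₀. No evidence of dependence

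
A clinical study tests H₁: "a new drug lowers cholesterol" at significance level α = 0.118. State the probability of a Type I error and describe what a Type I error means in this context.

P(Type I error) = α = 0.118. A Type I error is rejecting H₀ when H₀ is actually true (false positive) — here, concluding that a new drug lowers cholesterol when in fact this is not the case. Consequence: approving an ineffective drug — patients take a useless medication and may skip effective alternatives.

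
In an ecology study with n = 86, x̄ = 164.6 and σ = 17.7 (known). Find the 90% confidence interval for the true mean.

CI = x̄ ± z*(σ/√n) = 164.6 ± 1.645(17.7/√86) = 164.6 ± 3.14 = (161.46, 167.74)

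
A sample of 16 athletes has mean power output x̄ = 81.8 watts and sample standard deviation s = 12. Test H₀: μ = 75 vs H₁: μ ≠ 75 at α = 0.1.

t = (x̄ - μ₀)/(s/√n) = (81.8 - 75)/(12/√16) = 2.267. df = 15, critical t = ±1.753. Reject H₀.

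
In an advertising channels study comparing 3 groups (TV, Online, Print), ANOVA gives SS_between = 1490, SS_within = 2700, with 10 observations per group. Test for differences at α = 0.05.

df_between = 2, df_within = 27. F = MS_between/MS_within = 745.0/100.0 = 7.45. F_crit ≈ 3.354. Reject H₀. At least one mean differs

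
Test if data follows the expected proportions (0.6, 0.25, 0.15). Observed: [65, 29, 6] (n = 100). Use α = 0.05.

Expected: [60.0, 25.0, 15.0]. χ² = 6.457. df = 2, critical = 5.991. Reject H₀.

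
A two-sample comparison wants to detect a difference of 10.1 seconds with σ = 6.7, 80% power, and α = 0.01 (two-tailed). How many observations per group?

n per group = 2(z_α/2 + z_β)²σ²/d² = 2×(2.576 + 0.84)²×6.7²/10.1² = 10.3 → n = 11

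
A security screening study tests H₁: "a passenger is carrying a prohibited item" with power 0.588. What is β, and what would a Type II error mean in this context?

β = 1 - power = 1 - 0.588 = 0.412. A Type II error is failing to reject H₀ when H₀ is false (false negative) — here, failing to conclude that a passenger is carrying a prohibited item when in fact it is true. Consequence: letting a prohibited item through — security breach.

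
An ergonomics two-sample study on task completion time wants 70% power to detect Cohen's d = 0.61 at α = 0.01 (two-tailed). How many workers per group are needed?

z_{α/2} = 2.576, z_β = Φ⁻¹(0.7) = 0.524. For medium effect (d = 0.61): n per group = 2(z_{α/2} + z_β)²/d² = 2(2.576 + 0.524)²/0.61² = 51.7 → 52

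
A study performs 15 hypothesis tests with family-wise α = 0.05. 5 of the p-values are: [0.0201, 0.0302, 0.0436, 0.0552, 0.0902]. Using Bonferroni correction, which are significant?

Bonferroni α = 0.05/15 = 0.00333. None of the given p-values are significant.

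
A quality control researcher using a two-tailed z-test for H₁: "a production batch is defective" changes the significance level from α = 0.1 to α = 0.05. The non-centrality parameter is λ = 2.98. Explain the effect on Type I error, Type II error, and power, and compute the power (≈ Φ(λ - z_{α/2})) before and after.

Decreasing α from 0.1 to 0.05:
• Type I error rate decreases (α is the Type I rate by definition).
• Critical value moves from z_{α/2} = 1.645 to 1.96, so power = Φ(λ - z_{α/2}) goes from Φ(2.98 - 1.645) = 0.909 to Φ(2.98 - 1.96) = 0.846.
• Type II error rate β = 1 - power therefore increases (0.091 → 0.154).
Appropriate when false positives are costly — here, scrapping a good batch — wasted material and cost for no reason.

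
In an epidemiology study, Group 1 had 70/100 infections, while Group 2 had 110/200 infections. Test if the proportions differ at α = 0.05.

p̂₁ = 0.7, p̂₂ = 0.55, pooled p̂ = 0.6. z = 2.5. Critical: ±1.96. Reject H₀.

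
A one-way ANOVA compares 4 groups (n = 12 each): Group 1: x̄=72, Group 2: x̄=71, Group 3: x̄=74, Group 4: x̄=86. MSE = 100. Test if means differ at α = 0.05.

Grand mean = 75.75. SS_between = 1737.0, MS_between = 579.0. F = 5.79, F_crit ≈ 2.816. Reject H₀.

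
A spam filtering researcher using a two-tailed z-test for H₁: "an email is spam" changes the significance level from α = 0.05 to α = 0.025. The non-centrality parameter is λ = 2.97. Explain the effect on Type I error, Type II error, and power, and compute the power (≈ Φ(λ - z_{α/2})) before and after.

Decreasing α from 0.05 to 0.025:
• Type I error rate decreases (α is the Type I rate by definition).
• Critical value moves from z_{α/2} = 1.96 to 2.241, so power = Φ(λ - z_{α/2}) goes from Φ(2.97 - 1.96) = 0.844 to Φ(2.97 - 2.241) = 0.767.
• Type II error rate β = 1 - power therefore increases (0.156 → 0.233).
Appropriate when false positives are costly — here, a legitimate email is sent to the spam folder and the user misses it.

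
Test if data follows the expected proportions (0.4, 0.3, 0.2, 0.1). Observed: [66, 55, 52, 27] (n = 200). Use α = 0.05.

Expected: [80.0, 60.0, 40.0, 20.0]. χ² = 8.917. df = 3, critical = 7.815. Reject H₀.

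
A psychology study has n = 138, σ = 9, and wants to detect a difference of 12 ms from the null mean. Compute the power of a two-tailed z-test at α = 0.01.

SE = σ/√n = 9/√138 = 0.766. Non-centrality λ = d/SE = 12/0.766 = 15.663. Power ≈ Φ(λ - z_{α/2}) = Φ(15.663 - 2.576) = Φ(13.087) = 1.0.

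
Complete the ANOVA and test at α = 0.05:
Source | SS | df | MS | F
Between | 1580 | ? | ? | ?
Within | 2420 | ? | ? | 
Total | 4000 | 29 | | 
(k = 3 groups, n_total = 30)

df_between = 2, df_within = 27. MS_between = 790.0, MS_within = 89.63. F = 8.814, F_crit ≈ 3.354. Reject H₀.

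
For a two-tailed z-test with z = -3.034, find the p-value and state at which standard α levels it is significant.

p = 2·P(Z > |-3.034|) = 2·(1 - Φ(3.034)) ≈ 0.0024. Significant at α = 0.1; Significant at α = 0.05; Significant at α = 0.01.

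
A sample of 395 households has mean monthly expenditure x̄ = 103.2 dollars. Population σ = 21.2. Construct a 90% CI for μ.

CI = x̄ ± z*(σ/√n) = 103.2 ± 1.645(21.2/√395) = 103.2 ± 1.75 = (101.45, 104.95)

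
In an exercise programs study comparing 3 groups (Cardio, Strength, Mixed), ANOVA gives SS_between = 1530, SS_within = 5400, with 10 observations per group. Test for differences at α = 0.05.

df_between = 2, df_within = 27. F = MS_between/MS_within = 765.0/200.0 = 3.825. F_crit ≈ 3.354. Reject H₀. At least one mean differs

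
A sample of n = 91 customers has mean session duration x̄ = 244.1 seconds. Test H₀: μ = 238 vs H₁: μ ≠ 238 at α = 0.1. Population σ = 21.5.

z = (x̄ - μ₀)/(σ/√n) = (244.1 - 238)/(21.5/√91) = 2.707. Critical value: ±1.645. Since |2.707| > 1.645, Reject H₀.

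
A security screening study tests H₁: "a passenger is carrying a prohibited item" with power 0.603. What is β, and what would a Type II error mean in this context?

β = 1 - power = 1 - 0.603 = 0.397. A Type II error is failing to reject H₀ when H₀ is false (false negative) — here, failing to conclude that a passenger is carrying a prohibited item when in fact it is true. Consequence: letting a prohibited item through — security breach.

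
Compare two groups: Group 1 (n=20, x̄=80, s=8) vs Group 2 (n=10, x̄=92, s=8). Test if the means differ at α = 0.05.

Pooled sp = 8.0. t = -3.873, df = 28. Critical t = ±2.048. Reject H₀.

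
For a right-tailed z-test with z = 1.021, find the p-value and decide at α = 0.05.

p = P(Z > 1.021) = 1 - Φ(1.021) ≈ 0.1536. Since p ≥ 0.05, fail to reject H₀ (not significant) at α = 0.05.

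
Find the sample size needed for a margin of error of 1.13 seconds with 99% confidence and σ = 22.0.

n = (z*σ/E)² = (2.576×22.0/1.13)² = 2515.2 → n = 2516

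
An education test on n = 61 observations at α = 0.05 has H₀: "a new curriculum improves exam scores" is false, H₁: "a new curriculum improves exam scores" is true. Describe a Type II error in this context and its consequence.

Type II error: failing to reject H₀ when it is false — concluding that a new curriculum improves exam scores is not supported when in fact it is. Consequence: keeping the old curriculum when the new one would have helped students.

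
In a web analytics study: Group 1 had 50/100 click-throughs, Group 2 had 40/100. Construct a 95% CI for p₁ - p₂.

p̂₁ = 0.5, p̂₂ = 0.4. Difference = 0.1. CI = (-0.037, 0.237)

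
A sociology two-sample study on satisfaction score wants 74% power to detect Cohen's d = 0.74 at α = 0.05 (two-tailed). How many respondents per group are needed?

z_{α/2} = 1.96, z_β = Φ⁻¹(0.74) = 0.643. For medium effect (d = 0.74): n per group = 2(z_{α/2} + z_β)²/d² = 2(1.96 + 0.643)²/0.74² = 24.7 → 25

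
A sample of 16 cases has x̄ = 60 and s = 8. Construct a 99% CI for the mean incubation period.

CI = x̄ ± t*(s/√n) = 60 ± 2.947(8/√16) = (54.11, 65.89)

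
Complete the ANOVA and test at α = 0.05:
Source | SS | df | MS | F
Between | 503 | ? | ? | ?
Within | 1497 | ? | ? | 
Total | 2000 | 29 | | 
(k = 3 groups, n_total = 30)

df_between = 2, df_within = 27. MS_between = 251.5, MS_within = 55.44. F = 4.536, F_crit ≈ 3.354. Reject H₀.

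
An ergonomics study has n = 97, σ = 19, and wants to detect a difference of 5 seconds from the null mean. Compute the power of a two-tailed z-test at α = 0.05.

SE = σ/√n = 19/√97 = 1.929. Non-centrality λ = d/SE = 5/1.929 = 2.592. Power ≈ Φ(λ - z_{α/2}) = Φ(2.592 - 1.96) = Φ(0.632) = 0.736.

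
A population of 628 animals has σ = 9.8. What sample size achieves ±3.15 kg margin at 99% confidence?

Without FPC: n₀ = (2.576×9.8/3.15)² = 64.228. With FPC: n = n₀N/(n₀+N-1) = 58.4 → n = 59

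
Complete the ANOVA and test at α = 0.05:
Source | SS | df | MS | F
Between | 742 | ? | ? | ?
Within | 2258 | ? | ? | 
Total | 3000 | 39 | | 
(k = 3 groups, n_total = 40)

df_between = 2, df_within = 37. MS_between = 371.0, MS_within = 61.03. F = 6.079, F_crit ≈ 3.252. Reject H₀.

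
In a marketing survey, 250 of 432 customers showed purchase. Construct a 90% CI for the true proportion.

p̂ = 0.579. CI = p̂ ± z*√(p̂(1-p̂)/n) = (0.54, 0.618)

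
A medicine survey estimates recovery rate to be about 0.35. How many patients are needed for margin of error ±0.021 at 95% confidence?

n = z²p(1-p)/E² = 1.96²×0.35×0.65/0.021² = 1981.8 → n = 1982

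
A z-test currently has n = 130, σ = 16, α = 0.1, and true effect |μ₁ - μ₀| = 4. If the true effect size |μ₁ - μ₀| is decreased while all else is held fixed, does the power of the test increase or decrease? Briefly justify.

Power decreases: a smaller true effect decreases the non-centrality λ = |μ₁ - μ₀|/(σ/√n).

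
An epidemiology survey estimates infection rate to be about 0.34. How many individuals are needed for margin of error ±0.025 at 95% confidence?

n = z²p(1-p)/E² = 1.96²×0.34×0.66/0.025² = 1379.3 → n = 1380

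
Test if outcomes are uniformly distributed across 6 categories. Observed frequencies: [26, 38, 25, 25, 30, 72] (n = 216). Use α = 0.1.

Expected = 36 each. χ² = Σ(O-E)²/E = 46.611. df = 5, critical value = 9.236. Reject H₀.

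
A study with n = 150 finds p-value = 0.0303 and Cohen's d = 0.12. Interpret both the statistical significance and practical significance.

Statistically significant (p = 0.0303 < 0.05). Cohen's d = 0.12 indicates a very small effect size. Both statistical and practical significance should be considered.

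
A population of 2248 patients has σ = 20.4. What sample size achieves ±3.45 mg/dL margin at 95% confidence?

Without FPC: n₀ = (1.96×20.4/3.45)² = 134.318. With FPC: n = n₀N/(n₀+N-1) = 126.8 → n = 127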